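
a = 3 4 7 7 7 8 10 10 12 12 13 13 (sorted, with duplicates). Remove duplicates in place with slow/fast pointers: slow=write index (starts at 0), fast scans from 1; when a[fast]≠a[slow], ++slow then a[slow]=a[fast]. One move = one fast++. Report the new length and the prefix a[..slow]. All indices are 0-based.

(s=0,f=1) a[fast]=4≠a[slow]=3 write a[1]=4 → slow++,fast++
(s=1,f=2) a[fast]=7≠a[slow]=4 write a[2]=7 → slow++,fast++
(s=2,f=3) a[fast]=7=a[slow] dup → fast++
(s=2,f=4) a[fast]=7=a[slow] dup → fast++
(s=2,f=5) a[fast]=8≠a[slow]=7 write a[3]=8 → slow++,fast++
(s=3,f=6) a[fast]=10≠a[slow]=8 write a[4]=10 → slow++,fast++
(s=4,f=7) a[fast]=10=a[slow] dup → fast++
(s=4,f=8) a[fast]=12≠a[slow]=10 write a[5]=12 → slow++,fast++
(s=5,f=9) a[fast]=12=a[slow] dup → fast++
(s=5,f=10) a[fast]=13≠a[slow]=12 write a[6]=13 → slow++,fast++
(s=6,f=11) a[fast]=13=a[slow] dup → fast++

length 7; prefix = [3, 4, 7, 8, 10, 12, 13]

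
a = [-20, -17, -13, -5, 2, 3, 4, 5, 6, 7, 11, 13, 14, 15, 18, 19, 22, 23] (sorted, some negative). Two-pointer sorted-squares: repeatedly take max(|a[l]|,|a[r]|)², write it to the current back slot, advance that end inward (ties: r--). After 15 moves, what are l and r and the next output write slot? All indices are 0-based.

l=4, r=6, next write slot=2

l=0 r=17: |-20|<=|23| out[17]=529, r--
l=0 r=16: |-20|<=|22| out[16]=484, r--
l=0 r=15: |-20|>|19| out[15]=400, l++
l=1 r=15: |-17|<=|19| out[14]=361, r--
l=1 r=14: |-17|<=|18| out[13]=324, r--
l=1 r=13: |-17|>|15| out[12]=289, l++
l=2 r=13: |-13|<=|15| out[11]=225, r--
l=2 r=12: |-13|<=|14| out[10]=196, r--
l=2 r=11: |-13|<=|13| out[9]=169, r--
l=2 r=10: |-13|>|11| out[8]=169, l++
l=3 r=10: |-5|<=|11| out[7]=121, r--
l=3 r=9: |-5|<=|7| out[6]=49, r--
l=3 r=8: |-5|<=|6| out[5]=36, r--
l=3 r=7: |-5|<=|5| out[4]=25, r--
l=3 r=6: |-5|>|4| out[3]=25, l++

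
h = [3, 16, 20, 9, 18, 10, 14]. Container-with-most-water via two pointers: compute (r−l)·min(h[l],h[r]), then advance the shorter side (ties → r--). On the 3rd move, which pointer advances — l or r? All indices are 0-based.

r

[0,6] min(3,14)*6=18 best=18 * → l++
[1,6] min(16,14)*5=70 best=70 * → r--
[1,5] min(16,10)*4=40 best=70 → r--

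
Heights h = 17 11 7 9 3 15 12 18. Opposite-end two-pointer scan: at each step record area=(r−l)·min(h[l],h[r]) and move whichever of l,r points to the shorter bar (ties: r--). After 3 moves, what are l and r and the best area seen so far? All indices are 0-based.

l=3, r=7, best area=119

l=0 r=7: min(17,18)*7=119 best=119 *, l++
l=1 r=7: min(11,18)*6=66 best=119, l++
l=2 r=7: min(7,18)*5=35 best=119, l++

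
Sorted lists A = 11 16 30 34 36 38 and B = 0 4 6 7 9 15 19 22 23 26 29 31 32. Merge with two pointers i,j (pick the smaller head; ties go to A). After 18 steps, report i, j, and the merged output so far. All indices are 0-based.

i=5, j=13, merged so far=[0, 4, 6, 7, 9, 11, 15, 16, 19, 22, 23, 26, 29, 30, 31, 32, 34, 36]

[i=0,j=0] A[i]=11>B[j]=0 take 0 → j++
[i=0,j=1] A[i]=11>B[j]=4 take 4 → j++
[i=0,j=2] A[i]=11>B[j]=6 take 6 → j++
[i=0,j=3] A[i]=11>B[j]=7 take 7 → j++
[i=0,j=4] A[i]=11>B[j]=9 take 9 → j++
[i=0,j=5] A[i]=11<=B[j]=15 take 11 → i++
[i=1,j=5] A[i]=16>B[j]=15 take 15 → j++
[i=1,j=6] A[i]=16<=B[j]=19 take 16 → i++
[i=2,j=6] A[i]=30>B[j]=19 take 19 → j++
[i=2,j=7] A[i]=30>B[j]=22 take 22 → j++
[i=2,j=8] A[i]=30>B[j]=23 take 23 → j++
[i=2,j=9] A[i]=30>B[j]=26 take 26 → j++
[i=2,j=10] A[i]=30>B[j]=29 take 29 → j++
[i=2,j=11] A[i]=30<=B[j]=31 take 30 → i++
[i=3,j=11] A[i]=34>B[j]=31 take 31 → j++
[i=3,j=12] A[i]=34>B[j]=32 take 32 → j++
[i=3,j=13] B done, take A[i]=34 → i++
[i=4,j=13] B done, take A[i]=36 → i++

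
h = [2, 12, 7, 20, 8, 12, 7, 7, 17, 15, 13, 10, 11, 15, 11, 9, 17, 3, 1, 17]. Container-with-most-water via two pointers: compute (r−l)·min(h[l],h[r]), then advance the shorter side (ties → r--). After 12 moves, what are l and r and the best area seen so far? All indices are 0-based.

l=3, r=10, best area=272

l=0 r=19: min(2,17)*19=38 best=38 *, l++
l=1 r=19: min(12,17)*18=216 best=216 *, l++
l=2 r=19: min(7,17)*17=119 best=216, l++
l=3 r=19: min(20,17)*16=272 best=272 *, r--
l=3 r=18: min(20,1)*15=15 best=272, r--
l=3 r=17: min(20,3)*14=42 best=272, r--
l=3 r=16: min(20,17)*13=221 best=272, r--
l=3 r=15: min(20,9)*12=108 best=272, r--
l=3 r=14: min(20,11)*11=121 best=272, r--
l=3 r=13: min(20,15)*10=150 best=272, r--
l=3 r=12: min(20,11)*9=99 best=272, r--
l=3 r=11: min(20,10)*8=80 best=272, r--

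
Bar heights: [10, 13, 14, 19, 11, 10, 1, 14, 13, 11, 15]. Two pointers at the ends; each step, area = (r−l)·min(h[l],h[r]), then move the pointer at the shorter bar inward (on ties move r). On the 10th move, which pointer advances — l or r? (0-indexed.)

r

l=0 r=10: min(10,15)*10=100 best=100 *, l++
l=1 r=10: min(13,15)*9=117 best=117 *, l++
l=2 r=10: min(14,15)*8=112 best=117, l++
l=3 r=10: min(19,15)*7=105 best=117, r--
l=3 r=9: min(19,11)*6=66 best=117, r--
l=3 r=8: min(19,13)*5=65 best=117, r--
l=3 r=7: min(19,14)*4=56 best=117, r--
l=3 r=6: min(19,1)*3=3 best=117, r--
l=3 r=5: min(19,10)*2=20 best=117, r--
l=3 r=4: min(19,11)*1=11 best=117, r--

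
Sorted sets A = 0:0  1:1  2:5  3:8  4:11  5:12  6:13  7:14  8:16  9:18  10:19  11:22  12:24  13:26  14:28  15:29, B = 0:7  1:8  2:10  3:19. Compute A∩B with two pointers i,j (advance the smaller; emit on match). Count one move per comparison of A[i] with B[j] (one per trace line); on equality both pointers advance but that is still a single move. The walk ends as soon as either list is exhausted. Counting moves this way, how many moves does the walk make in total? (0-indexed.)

i=0 j=0: 0<7, i++
i=1 j=0: 1<7, i++
i=2 j=0: 5<7, i++
i=3 j=0: 8>7, j++
i=3 j=1: 8==8 emit, i++,j++
i=4 j=2: 11>10, j++
i=4 j=3: 11<19, i++
i=5 j=3: 12<19, i++
i=6 j=3: 13<19, i++
i=7 j=3: 14<19, i++
i=8 j=3: 16<19, i++
i=9 j=3: 18<19, i++
i=10 j=3: 19==19 emit, i++,j++

13 moves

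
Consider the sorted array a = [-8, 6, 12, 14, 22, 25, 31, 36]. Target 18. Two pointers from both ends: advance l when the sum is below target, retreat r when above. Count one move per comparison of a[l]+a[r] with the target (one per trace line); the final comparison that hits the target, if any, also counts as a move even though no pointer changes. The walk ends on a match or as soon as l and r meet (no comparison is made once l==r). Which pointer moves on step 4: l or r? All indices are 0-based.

r

[0,7] -8+36=28 >18 → r--
[0,6] -8+31=23 >18 → r--
[0,5] -8+25=17 <18 → l++
[1,5] 6+25=31 >18 → r--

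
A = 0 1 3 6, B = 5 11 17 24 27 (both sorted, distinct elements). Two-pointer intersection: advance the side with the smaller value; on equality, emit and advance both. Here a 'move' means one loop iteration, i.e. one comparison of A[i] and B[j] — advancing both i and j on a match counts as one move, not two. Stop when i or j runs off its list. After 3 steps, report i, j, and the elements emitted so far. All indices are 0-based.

i=3, j=0, emitted=[]

i=0 j=0: 0<5, i++
i=1 j=0: 1<5, i++
i=2 j=0: 3<5, i++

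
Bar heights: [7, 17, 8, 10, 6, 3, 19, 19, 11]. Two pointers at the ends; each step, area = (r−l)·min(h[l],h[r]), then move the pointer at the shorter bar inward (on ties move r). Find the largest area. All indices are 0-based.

max area = 102

[0,8] min(7,11)*8=56 best=56 * → l++
[1,8] min(17,11)*7=77 best=77 * → r--
[1,7] min(17,19)*6=102 best=102 * → l++
[2,7] min(8,19)*5=40 best=102 → l++
[3,7] min(10,19)*4=40 best=102 → l++
[4,7] min(6,19)*3=18 best=102 → l++
[5,7] min(3,19)*2=6 best=102 → l++
[6,7] min(19,19)*1=19 best=102 → r--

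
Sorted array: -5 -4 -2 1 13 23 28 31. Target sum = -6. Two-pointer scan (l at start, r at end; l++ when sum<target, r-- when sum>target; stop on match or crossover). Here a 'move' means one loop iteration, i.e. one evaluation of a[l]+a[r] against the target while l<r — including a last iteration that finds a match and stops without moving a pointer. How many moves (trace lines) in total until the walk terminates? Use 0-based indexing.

[0,7] -5+31=26 >-6 → r--
[0,6] -5+28=23 >-6 → r--
[0,5] -5+23=18 >-6 → r--
[0,4] -5+13=8 >-6 → r--
[0,3] -5+1=-4 >-6 → r--
[0,2] -5+-2=-7 <-6 → l++
[1,2] -4+-2=-6 → found

7 moves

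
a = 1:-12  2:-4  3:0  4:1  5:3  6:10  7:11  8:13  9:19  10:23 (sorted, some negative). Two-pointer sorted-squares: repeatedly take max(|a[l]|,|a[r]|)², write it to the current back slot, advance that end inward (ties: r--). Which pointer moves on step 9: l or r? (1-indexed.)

r

[1,10] |-12|<=|23| out[10]=529 → r--
[1,9] |-12|<=|19| out[9]=361 → r--
[1,8] |-12|<=|13| out[8]=169 → r--
[1,7] |-12|>|11| out[7]=144 → l++
[2,7] |-4|<=|11| out[6]=121 → r--
[2,6] |-4|<=|10| out[5]=100 → r--
[2,5] |-4|>|3| out[4]=16 → l++
[3,5] |0|<=|3| out[3]=9 → r--
[3,4] |0|<=|1| out[2]=1 → r--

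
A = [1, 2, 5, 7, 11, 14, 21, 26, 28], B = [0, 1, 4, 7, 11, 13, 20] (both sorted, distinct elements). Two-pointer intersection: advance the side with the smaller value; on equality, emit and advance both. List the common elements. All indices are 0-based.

intersection = [1, 7, 11]

i=0 j=0: 1>0, j++
i=0 j=1: 1==1 emit, i++,j++
i=1 j=2: 2<4, i++
i=2 j=2: 5>4, j++
i=2 j=3: 5<7, i++
i=3 j=3: 7==7 emit, i++,j++
i=4 j=4: 11==11 emit, i++,j++
i=5 j=5: 14>13, j++
i=5 j=6: 14<20, i++
i=6 j=6: 21>20, j++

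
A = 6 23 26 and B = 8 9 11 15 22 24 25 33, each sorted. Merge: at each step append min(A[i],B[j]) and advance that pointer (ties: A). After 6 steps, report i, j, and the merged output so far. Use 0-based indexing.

i=0 j=0: A[i]=6<=B[j]=8 take 6, i++
i=1 j=0: A[i]=23>B[j]=8 take 8, j++
i=1 j=1: A[i]=23>B[j]=9 take 9, j++
i=1 j=2: A[i]=23>B[j]=11 take 11, j++
i=1 j=3: A[i]=23>B[j]=15 take 15, j++
i=1 j=4: A[i]=23>B[j]=22 take 22, j++

i=1, j=5, merged so far=[6, 8, 9, 11, 15, 22]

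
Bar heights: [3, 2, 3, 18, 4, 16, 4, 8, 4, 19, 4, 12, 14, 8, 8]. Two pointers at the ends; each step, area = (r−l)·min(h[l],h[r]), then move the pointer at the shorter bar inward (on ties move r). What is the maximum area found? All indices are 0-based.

max area = 126

[0,14] min(3,8)*14=42 best=42 * → l++
[1,14] min(2,8)*13=26 best=42 → l++
[2,14] min(3,8)*12=36 best=42 → l++
[3,14] min(18,8)*11=88 best=88 * → r--
[3,13] min(18,8)*10=80 best=88 → r--
[3,12] min(18,14)*9=126 best=126 * → r--
[3,11] min(18,12)*8=96 best=126 → r--
[3,10] min(18,4)*7=28 best=126 → r--
[3,9] min(18,19)*6=108 best=126 → l++
[4,9] min(4,19)*5=20 best=126 → l++
[5,9] min(16,19)*4=64 best=126 → l++
[6,9] min(4,19)*3=12 best=126 → l++
[7,9] min(8,19)*2=16 best=126 → l++
[8,9] min(4,19)*1=4 best=126 → l++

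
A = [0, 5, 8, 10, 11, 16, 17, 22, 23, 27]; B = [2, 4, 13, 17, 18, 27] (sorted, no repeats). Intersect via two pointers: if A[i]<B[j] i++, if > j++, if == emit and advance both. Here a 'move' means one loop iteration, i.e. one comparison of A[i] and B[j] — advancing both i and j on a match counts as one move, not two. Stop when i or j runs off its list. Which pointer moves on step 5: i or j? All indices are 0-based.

i

[i=0,j=0] 0<2 → i++
[i=1,j=0] 5>2 → j++
[i=1,j=1] 5>4 → j++
[i=1,j=2] 5<13 → i++
[i=2,j=2] 8<13 → i++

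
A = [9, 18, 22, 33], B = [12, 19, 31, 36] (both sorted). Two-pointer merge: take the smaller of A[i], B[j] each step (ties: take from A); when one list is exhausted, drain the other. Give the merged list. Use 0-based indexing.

i=0 j=0: A[i]=9<=B[j]=12 take 9, i++
i=1 j=0: A[i]=18>B[j]=12 take 12, j++
i=1 j=1: A[i]=18<=B[j]=19 take 18, i++
i=2 j=1: A[i]=22>B[j]=19 take 19, j++
i=2 j=2: A[i]=22<=B[j]=31 take 22, i++
i=3 j=2: A[i]=33>B[j]=31 take 31, j++
i=3 j=3: A[i]=33<=B[j]=36 take 33, i++
i=4 j=3: A done, take B[j]=36, j++

[9, 12, 18, 19, 22, 31, 33, 36]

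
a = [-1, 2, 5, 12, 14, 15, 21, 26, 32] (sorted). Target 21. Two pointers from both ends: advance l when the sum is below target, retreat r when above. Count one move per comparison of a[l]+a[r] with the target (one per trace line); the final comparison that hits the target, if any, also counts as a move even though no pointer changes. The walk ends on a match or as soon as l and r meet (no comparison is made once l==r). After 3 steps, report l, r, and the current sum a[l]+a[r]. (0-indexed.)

l=1, r=6, sum=23

l=0 r=8: -1+32=31 >21, r--
l=0 r=7: -1+26=25 >21, r--
l=0 r=6: -1+21=20 <21, l++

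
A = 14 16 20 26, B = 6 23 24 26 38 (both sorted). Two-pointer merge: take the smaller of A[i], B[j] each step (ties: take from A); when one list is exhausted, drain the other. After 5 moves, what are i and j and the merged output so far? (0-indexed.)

i=3, j=2, merged so far=[6, 14, 16, 20, 23]

i=0 j=0: A[i]=14>B[j]=6 take 6, j++
i=0 j=1: A[i]=14<=B[j]=23 take 14, i++
i=1 j=1: A[i]=16<=B[j]=23 take 16, i++
i=2 j=1: A[i]=20<=B[j]=23 take 20, i++
i=3 j=1: A[i]=26>B[j]=23 take 23, j++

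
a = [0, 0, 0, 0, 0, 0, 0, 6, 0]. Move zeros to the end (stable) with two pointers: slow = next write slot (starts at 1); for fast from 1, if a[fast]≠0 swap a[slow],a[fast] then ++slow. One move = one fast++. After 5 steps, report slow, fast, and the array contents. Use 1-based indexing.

(s=1,f=1) a[fast]=0 → fast++
(s=1,f=2) a[fast]=0 → fast++
(s=1,f=3) a[fast]=0 → fast++
(s=1,f=4) a[fast]=0 → fast++
(s=1,f=5) a[fast]=0 → fast++

slow=1, fast=6, a=[0, 0, 0, 0, 0, 0, 0, 6, 0]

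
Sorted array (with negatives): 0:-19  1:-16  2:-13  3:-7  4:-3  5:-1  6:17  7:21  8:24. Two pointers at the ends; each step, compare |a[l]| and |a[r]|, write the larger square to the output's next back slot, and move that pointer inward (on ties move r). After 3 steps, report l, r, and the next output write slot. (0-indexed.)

[0,8] |-19|<=|24| out[8]=576 → r--
[0,7] |-19|<=|21| out[7]=441 → r--
[0,6] |-19|>|17| out[6]=361 → l++

l=1, r=6, next write slot=5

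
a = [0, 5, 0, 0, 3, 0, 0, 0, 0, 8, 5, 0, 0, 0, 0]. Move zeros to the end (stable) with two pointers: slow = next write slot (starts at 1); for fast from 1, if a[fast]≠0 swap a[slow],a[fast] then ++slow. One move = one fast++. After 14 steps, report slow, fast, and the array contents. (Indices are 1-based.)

(s=1,f=1) a[fast]=0 → fast++
(s=1,f=2) a[fast]=5≠0 swap→a[1]=5 → slow++,fast++
(s=2,f=3) a[fast]=0 → fast++
(s=2,f=4) a[fast]=0 → fast++
(s=2,f=5) a[fast]=3≠0 swap→a[2]=3 → slow++,fast++
(s=3,f=6) a[fast]=0 → fast++
(s=3,f=7) a[fast]=0 → fast++
(s=3,f=8) a[fast]=0 → fast++
(s=3,f=9) a[fast]=0 → fast++
(s=3,f=10) a[fast]=8≠0 swap→a[3]=8 → slow++,fast++
(s=4,f=11) a[fast]=5≠0 swap→a[4]=5 → slow++,fast++
(s=5,f=12) a[fast]=0 → fast++
(s=5,f=13) a[fast]=0 → fast++
(s=5,f=14) a[fast]=0 → fast++

slow=5, fast=15, a=[5, 3, 8, 5, 0, 0, 0, 0, 0, 0, 0, 0, 0, 0, 0]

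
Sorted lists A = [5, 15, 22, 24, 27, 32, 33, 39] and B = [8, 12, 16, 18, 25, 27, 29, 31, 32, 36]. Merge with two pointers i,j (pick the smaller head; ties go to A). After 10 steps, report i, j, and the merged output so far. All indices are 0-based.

i=0 j=0: A[i]=5<=B[j]=8 take 5, i++
i=1 j=0: A[i]=15>B[j]=8 take 8, j++
i=1 j=1: A[i]=15>B[j]=12 take 12, j++
i=1 j=2: A[i]=15<=B[j]=16 take 15, i++
i=2 j=2: A[i]=22>B[j]=16 take 16, j++
i=2 j=3: A[i]=22>B[j]=18 take 18, j++
i=2 j=4: A[i]=22<=B[j]=25 take 22, i++
i=3 j=4: A[i]=24<=B[j]=25 take 24, i++
i=4 j=4: A[i]=27>B[j]=25 take 25, j++
i=4 j=5: A[i]=27<=B[j]=27 take 27, i++

i=5, j=5, merged so far=[5, 8, 12, 15, 16, 18, 22, 24, 25, 27]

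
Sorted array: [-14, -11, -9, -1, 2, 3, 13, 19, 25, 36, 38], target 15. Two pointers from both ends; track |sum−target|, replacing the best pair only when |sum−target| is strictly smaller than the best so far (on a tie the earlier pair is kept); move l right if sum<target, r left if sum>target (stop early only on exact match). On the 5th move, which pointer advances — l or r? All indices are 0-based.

l=0 r=10: -14+38=24 d=9 *, r--
l=0 r=9: -14+36=22 d=7 *, r--
l=0 r=8: -14+25=11 d=4 *, l++
l=1 r=8: -11+25=14 d=1 *, l++
l=2 r=8: -9+25=16 d=1, r--

r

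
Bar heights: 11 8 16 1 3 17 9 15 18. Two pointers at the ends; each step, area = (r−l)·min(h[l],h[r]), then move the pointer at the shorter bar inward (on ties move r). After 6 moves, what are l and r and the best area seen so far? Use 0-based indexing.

l=0 r=8: min(11,18)*8=88 best=88 *, l++
l=1 r=8: min(8,18)*7=56 best=88, l++
l=2 r=8: min(16,18)*6=96 best=96 *, l++
l=3 r=8: min(1,18)*5=5 best=96, l++
l=4 r=8: min(3,18)*4=12 best=96, l++
l=5 r=8: min(17,18)*3=51 best=96, l++

l=6, r=8, best area=96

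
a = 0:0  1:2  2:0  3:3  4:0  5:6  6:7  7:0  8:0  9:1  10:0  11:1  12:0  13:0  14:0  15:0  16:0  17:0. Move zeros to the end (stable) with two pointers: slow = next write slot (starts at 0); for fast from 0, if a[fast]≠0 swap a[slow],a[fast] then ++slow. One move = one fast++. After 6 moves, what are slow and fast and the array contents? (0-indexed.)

slow=3, fast=6, a=[2, 3, 6, 0, 0, 0, 7, 0, 0, 1, 0, 1, 0, 0, 0, 0, 0, 0]

(s=0,f=0) a[fast]=0 → fast++
(s=0,f=1) a[fast]=2≠0 swap→a[0]=2 → slow++,fast++
(s=1,f=2) a[fast]=0 → fast++
(s=1,f=3) a[fast]=3≠0 swap→a[1]=3 → slow++,fast++
(s=2,f=4) a[fast]=0 → fast++
(s=2,f=5) a[fast]=6≠0 swap→a[2]=6 → slow++,fast++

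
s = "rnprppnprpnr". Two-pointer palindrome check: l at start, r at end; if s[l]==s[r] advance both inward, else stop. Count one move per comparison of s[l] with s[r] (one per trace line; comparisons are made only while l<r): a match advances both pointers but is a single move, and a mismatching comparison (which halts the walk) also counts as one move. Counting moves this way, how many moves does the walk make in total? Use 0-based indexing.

6 moves

[0,11] 'r'=='r' → l++,r--
[1,10] 'n'=='n' → l++,r--
[2,9] 'p'=='p' → l++,r--
[3,8] 'r'=='r' → l++,r--
[4,7] 'p'=='p' → l++,r--
[5,6] 'p'!='n' → stop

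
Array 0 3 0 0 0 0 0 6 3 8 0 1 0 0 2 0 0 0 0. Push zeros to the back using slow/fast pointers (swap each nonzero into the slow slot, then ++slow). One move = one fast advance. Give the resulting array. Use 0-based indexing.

[3, 6, 3, 8, 1, 2, 0, 0, 0, 0, 0, 0, 0, 0, 0, 0, 0, 0, 0]

(s=0,f=0) a[fast]=0 → fast++
(s=0,f=1) a[fast]=3≠0 swap→a[0]=3 → slow++,fast++
(s=1,f=2) a[fast]=0 → fast++
(s=1,f=3) a[fast]=0 → fast++
(s=1,f=4) a[fast]=0 → fast++
(s=1,f=5) a[fast]=0 → fast++
(s=1,f=6) a[fast]=0 → fast++
(s=1,f=7) a[fast]=6≠0 swap→a[1]=6 → slow++,fast++
(s=2,f=8) a[fast]=3≠0 swap→a[2]=3 → slow++,fast++
(s=3,f=9) a[fast]=8≠0 swap→a[3]=8 → slow++,fast++
(s=4,f=10) a[fast]=0 → fast++
(s=4,f=11) a[fast]=1≠0 swap→a[4]=1 → slow++,fast++
(s=5,f=12) a[fast]=0 → fast++
(s=5,f=13) a[fast]=0 → fast++
(s=5,f=14) a[fast]=2≠0 swap→a[5]=2 → slow++,fast++
(s=6,f=15) a[fast]=0 → fast++
(s=6,f=16) a[fast]=0 → fast++
(s=6,f=17) a[fast]=0 → fast++
(s=6,f=18) a[fast]=0 → fast++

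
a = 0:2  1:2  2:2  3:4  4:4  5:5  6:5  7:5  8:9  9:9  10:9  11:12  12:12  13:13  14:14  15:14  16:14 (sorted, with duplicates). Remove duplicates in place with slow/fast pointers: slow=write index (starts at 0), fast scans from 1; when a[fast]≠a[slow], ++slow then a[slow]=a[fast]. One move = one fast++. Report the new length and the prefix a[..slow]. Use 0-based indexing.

(s=0,f=1) a[fast]=2=a[slow] dup → fast++
(s=0,f=2) a[fast]=2=a[slow] dup → fast++
(s=0,f=3) a[fast]=4≠a[slow]=2 write a[1]=4 → slow++,fast++
(s=1,f=4) a[fast]=4=a[slow] dup → fast++
(s=1,f=5) a[fast]=5≠a[slow]=4 write a[2]=5 → slow++,fast++
(s=2,f=6) a[fast]=5=a[slow] dup → fast++
(s=2,f=7) a[fast]=5=a[slow] dup → fast++
(s=2,f=8) a[fast]=9≠a[slow]=5 write a[3]=9 → slow++,fast++
(s=3,f=9) a[fast]=9=a[slow] dup → fast++
(s=3,f=10) a[fast]=9=a[slow] dup → fast++
(s=3,f=11) a[fast]=12≠a[slow]=9 write a[4]=12 → slow++,fast++
(s=4,f=12) a[fast]=12=a[slow] dup → fast++
(s=4,f=13) a[fast]=13≠a[slow]=12 write a[5]=13 → slow++,fast++
(s=5,f=14) a[fast]=14≠a[slow]=13 write a[6]=14 → slow++,fast++
(s=6,f=15) a[fast]=14=a[slow] dup → fast++
(s=6,f=16) a[fast]=14=a[slow] dup → fast++

length 7; prefix = [2, 4, 5, 9, 12, 13, 14]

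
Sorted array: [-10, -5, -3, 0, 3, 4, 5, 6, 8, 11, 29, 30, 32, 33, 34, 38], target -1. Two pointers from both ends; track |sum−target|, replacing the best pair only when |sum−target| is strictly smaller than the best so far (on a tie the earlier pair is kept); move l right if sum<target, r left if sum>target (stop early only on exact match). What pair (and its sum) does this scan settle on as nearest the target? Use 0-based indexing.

pair (-5, 4) with sum -1 (|Δ|=0)

[0,15] -10+38=28 d=29 * → r--
[0,14] -10+34=24 d=25 * → r--
[0,13] -10+33=23 d=24 * → r--
[0,12] -10+32=22 d=23 * → r--
[0,11] -10+30=20 d=21 * → r--
[0,10] -10+29=19 d=20 * → r--
[0,9] -10+11=1 d=2 * → r--
[0,8] -10+8=-2 d=1 * → l++
[1,8] -5+8=3 d=4 → r--
[1,7] -5+6=1 d=2 → r--
[1,6] -5+5=0 d=1 → r--
[1,5] -5+4=-1 d=0 * → stop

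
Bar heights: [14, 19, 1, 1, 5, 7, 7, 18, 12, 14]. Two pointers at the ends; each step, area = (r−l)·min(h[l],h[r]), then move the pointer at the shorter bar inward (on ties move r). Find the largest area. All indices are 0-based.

max area = 126

[0,9] min(14,14)*9=126 best=126 * → r--
[0,8] min(14,12)*8=96 best=126 → r--
[0,7] min(14,18)*7=98 best=126 → l++
[1,7] min(19,18)*6=108 best=126 → r--
[1,6] min(19,7)*5=35 best=126 → r--
[1,5] min(19,7)*4=28 best=126 → r--
[1,4] min(19,5)*3=15 best=126 → r--
[1,3] min(19,1)*2=2 best=126 → r--
[1,2] min(19,1)*1=1 best=126 → r--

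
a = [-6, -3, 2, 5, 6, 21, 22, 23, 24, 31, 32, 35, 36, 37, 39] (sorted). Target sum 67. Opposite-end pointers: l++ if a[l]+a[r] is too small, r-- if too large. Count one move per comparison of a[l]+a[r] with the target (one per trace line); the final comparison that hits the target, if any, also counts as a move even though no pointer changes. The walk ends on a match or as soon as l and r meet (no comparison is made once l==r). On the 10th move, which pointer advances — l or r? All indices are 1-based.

r

l=1 r=15: -6+39=33 <67, l++
l=2 r=15: -3+39=36 <67, l++
l=3 r=15: 2+39=41 <67, l++
l=4 r=15: 5+39=44 <67, l++
l=5 r=15: 6+39=45 <67, l++
l=6 r=15: 21+39=60 <67, l++
l=7 r=15: 22+39=61 <67, l++
l=8 r=15: 23+39=62 <67, l++
l=9 r=15: 24+39=63 <67, l++
l=10 r=15: 31+39=70 >67, r--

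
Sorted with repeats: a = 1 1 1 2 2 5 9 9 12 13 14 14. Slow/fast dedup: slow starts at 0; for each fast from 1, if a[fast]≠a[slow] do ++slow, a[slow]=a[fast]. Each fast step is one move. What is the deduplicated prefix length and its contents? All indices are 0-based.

slow=0 fast=1: a[fast]=1=a[slow] dup, fast++
slow=0 fast=2: a[fast]=1=a[slow] dup, fast++
slow=0 fast=3: a[fast]=2≠a[slow]=1 write a[1]=2, slow++,fast++
slow=1 fast=4: a[fast]=2=a[slow] dup, fast++
slow=1 fast=5: a[fast]=5≠a[slow]=2 write a[2]=5, slow++,fast++
slow=2 fast=6: a[fast]=9≠a[slow]=5 write a[3]=9, slow++,fast++
slow=3 fast=7: a[fast]=9=a[slow] dup, fast++
slow=3 fast=8: a[fast]=12≠a[slow]=9 write a[4]=12, slow++,fast++
slow=4 fast=9: a[fast]=13≠a[slow]=12 write a[5]=13, slow++,fast++
slow=5 fast=10: a[fast]=14≠a[slow]=13 write a[6]=14, slow++,fast++
slow=6 fast=11: a[fast]=14=a[slow] dup, fast++

length 7; prefix = [1, 2, 5, 9, 12, 13, 14]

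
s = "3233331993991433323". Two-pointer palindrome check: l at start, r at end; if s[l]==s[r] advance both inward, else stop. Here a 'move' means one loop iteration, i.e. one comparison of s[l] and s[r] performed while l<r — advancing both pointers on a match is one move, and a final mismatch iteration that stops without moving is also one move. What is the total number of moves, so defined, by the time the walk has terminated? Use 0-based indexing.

l=0 r=18: '3'=='3', l++,r--
l=1 r=17: '2'=='2', l++,r--
l=2 r=16: '3'=='3', l++,r--
l=3 r=15: '3'=='3', l++,r--
l=4 r=14: '3'=='3', l++,r--
l=5 r=13: '3'!='4', stop

6 moves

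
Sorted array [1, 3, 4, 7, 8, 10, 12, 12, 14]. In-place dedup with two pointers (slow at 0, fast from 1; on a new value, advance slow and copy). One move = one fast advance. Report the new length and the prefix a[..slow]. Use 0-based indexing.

length 8; prefix = [1, 3, 4, 7, 8, 10, 12, 14]

slow=0 fast=1: a[fast]=3≠a[slow]=1 write a[1]=3, slow++,fast++
slow=1 fast=2: a[fast]=4≠a[slow]=3 write a[2]=4, slow++,fast++
slow=2 fast=3: a[fast]=7≠a[slow]=4 write a[3]=7, slow++,fast++
slow=3 fast=4: a[fast]=8≠a[slow]=7 write a[4]=8, slow++,fast++
slow=4 fast=5: a[fast]=10≠a[slow]=8 write a[5]=10, slow++,fast++
slow=5 fast=6: a[fast]=12≠a[slow]=10 write a[6]=12, slow++,fast++
slow=6 fast=7: a[fast]=12=a[slow] dup, fast++
slow=6 fast=8: a[fast]=14≠a[slow]=12 write a[7]=14, slow++,fast++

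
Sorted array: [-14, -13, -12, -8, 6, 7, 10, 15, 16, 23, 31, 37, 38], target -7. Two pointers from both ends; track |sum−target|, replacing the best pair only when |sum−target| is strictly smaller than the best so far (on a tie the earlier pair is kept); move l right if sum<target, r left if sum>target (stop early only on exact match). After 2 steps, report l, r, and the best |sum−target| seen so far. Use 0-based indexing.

l=0 r=12: -14+38=24 d=31 *, r--
l=0 r=11: -14+37=23 d=30 *, r--

l=0, r=10, best |Δ|=30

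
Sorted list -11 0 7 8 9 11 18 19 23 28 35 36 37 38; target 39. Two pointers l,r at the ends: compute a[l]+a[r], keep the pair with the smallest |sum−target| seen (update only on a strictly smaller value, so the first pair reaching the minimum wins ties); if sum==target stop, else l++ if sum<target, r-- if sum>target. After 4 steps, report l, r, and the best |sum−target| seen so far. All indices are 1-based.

l=3, r=12, best |Δ|=1

l=1 r=14: -11+38=27 d=12 *, l++
l=2 r=14: 0+38=38 d=1 *, l++
l=3 r=14: 7+38=45 d=6, r--
l=3 r=13: 7+37=44 d=5, r--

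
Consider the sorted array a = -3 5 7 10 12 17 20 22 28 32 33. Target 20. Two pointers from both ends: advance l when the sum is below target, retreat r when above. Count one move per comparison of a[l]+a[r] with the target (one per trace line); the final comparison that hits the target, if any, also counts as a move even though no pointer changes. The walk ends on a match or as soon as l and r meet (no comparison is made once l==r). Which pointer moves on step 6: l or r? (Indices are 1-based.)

r

[1,11] -3+33=30 >20 → r--
[1,10] -3+32=29 >20 → r--
[1,9] -3+28=25 >20 → r--
[1,8] -3+22=19 <20 → l++
[2,8] 5+22=27 >20 → r--
[2,7] 5+20=25 >20 → r--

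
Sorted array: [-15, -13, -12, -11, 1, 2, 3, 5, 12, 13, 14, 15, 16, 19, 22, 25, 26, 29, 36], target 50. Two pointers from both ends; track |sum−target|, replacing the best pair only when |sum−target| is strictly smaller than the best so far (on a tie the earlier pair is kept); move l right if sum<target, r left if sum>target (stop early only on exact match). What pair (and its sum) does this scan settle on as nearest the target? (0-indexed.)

pair (14, 36) with sum 50 (|Δ|=0)

l=0 r=18: -15+36=21 d=29 *, l++
l=1 r=18: -13+36=23 d=27 *, l++
l=2 r=18: -12+36=24 d=26 *, l++
l=3 r=18: -11+36=25 d=25 *, l++
l=4 r=18: 1+36=37 d=13 *, l++
l=5 r=18: 2+36=38 d=12 *, l++
l=6 r=18: 3+36=39 d=11 *, l++
l=7 r=18: 5+36=41 d=9 *, l++
l=8 r=18: 12+36=48 d=2 *, l++
l=9 r=18: 13+36=49 d=1 *, l++
l=10 r=18: 14+36=50 d=0 *, stop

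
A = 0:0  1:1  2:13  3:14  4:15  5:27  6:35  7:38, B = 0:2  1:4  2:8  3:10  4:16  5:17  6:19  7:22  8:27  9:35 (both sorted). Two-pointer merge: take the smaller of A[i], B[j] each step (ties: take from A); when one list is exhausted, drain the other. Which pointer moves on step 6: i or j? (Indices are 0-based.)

j

i=0 j=0: A[i]=0<=B[j]=2 take 0, i++
i=1 j=0: A[i]=1<=B[j]=2 take 1, i++
i=2 j=0: A[i]=13>B[j]=2 take 2, j++
i=2 j=1: A[i]=13>B[j]=4 take 4, j++
i=2 j=2: A[i]=13>B[j]=8 take 8, j++
i=2 j=3: A[i]=13>B[j]=10 take 10, j++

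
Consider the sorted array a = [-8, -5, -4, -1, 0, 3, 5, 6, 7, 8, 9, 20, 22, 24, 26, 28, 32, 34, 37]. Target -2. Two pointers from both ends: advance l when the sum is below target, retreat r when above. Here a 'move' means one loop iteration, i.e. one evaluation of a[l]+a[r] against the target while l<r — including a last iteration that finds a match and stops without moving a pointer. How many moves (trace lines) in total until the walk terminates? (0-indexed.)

[0,18] -8+37=29 >-2 → r--
[0,17] -8+34=26 >-2 → r--
[0,16] -8+32=24 >-2 → r--
[0,15] -8+28=20 >-2 → r--
[0,14] -8+26=18 >-2 → r--
[0,13] -8+24=16 >-2 → r--
[0,12] -8+22=14 >-2 → r--
[0,11] -8+20=12 >-2 → r--
[0,10] -8+9=1 >-2 → r--
[0,9] -8+8=0 >-2 → r--
[0,8] -8+7=-1 >-2 → r--
[0,7] -8+6=-2 → found

12 moves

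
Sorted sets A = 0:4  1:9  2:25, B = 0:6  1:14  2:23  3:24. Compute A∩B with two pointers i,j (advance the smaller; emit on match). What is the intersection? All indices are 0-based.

intersection = []

i=0 j=0: 4<6, i++
i=1 j=0: 9>6, j++
i=1 j=1: 9<14, i++
i=2 j=1: 25>14, j++
i=2 j=2: 25>23, j++
i=2 j=3: 25>24, j++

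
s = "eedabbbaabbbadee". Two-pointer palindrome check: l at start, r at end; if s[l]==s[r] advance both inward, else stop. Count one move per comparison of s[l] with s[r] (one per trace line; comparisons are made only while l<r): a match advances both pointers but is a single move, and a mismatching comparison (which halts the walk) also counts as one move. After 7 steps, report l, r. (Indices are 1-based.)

[1,16] 'e'=='e' → l++,r--
[2,15] 'e'=='e' → l++,r--
[3,14] 'd'=='d' → l++,r--
[4,13] 'a'=='a' → l++,r--
[5,12] 'b'=='b' → l++,r--
[6,11] 'b'=='b' → l++,r--
[7,10] 'b'=='b' → l++,r--

l=8, r=9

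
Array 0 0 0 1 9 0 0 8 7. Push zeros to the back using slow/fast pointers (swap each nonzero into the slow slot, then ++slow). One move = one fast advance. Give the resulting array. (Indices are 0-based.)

[1, 9, 8, 7, 0, 0, 0, 0, 0]

(s=0,f=0) a[fast]=0 → fast++
(s=0,f=1) a[fast]=0 → fast++
(s=0,f=2) a[fast]=0 → fast++
(s=0,f=3) a[fast]=1≠0 swap→a[0]=1 → slow++,fast++
(s=1,f=4) a[fast]=9≠0 swap→a[1]=9 → slow++,fast++
(s=2,f=5) a[fast]=0 → fast++
(s=2,f=6) a[fast]=0 → fast++
(s=2,f=7) a[fast]=8≠0 swap→a[2]=8 → slow++,fast++
(s=3,f=8) a[fast]=7≠0 swap→a[3]=7 → slow++,fast++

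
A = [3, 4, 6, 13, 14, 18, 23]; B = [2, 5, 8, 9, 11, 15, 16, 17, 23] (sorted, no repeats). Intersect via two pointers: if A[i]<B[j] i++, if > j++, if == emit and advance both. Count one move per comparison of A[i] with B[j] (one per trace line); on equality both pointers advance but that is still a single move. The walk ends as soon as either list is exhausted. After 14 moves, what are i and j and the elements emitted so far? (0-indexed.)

i=0 j=0: 3>2, j++
i=0 j=1: 3<5, i++
i=1 j=1: 4<5, i++
i=2 j=1: 6>5, j++
i=2 j=2: 6<8, i++
i=3 j=2: 13>8, j++
i=3 j=3: 13>9, j++
i=3 j=4: 13>11, j++
i=3 j=5: 13<15, i++
i=4 j=5: 14<15, i++
i=5 j=5: 18>15, j++
i=5 j=6: 18>16, j++
i=5 j=7: 18>17, j++
i=5 j=8: 18<23, i++

i=6, j=8, emitted=[]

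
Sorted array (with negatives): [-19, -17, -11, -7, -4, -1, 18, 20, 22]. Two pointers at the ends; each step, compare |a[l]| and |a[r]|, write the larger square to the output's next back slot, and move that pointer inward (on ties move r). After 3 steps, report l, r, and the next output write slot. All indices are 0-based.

l=1, r=6, next write slot=5

[0,8] |-19|<=|22| out[8]=484 → r--
[0,7] |-19|<=|20| out[7]=400 → r--
[0,6] |-19|>|18| out[6]=361 → l++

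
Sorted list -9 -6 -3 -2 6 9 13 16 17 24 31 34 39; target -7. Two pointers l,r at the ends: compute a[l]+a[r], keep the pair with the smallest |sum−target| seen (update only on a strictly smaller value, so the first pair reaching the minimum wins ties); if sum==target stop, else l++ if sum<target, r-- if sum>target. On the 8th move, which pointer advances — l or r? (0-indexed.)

[0,12] -9+39=30 d=37 * → r--
[0,11] -9+34=25 d=32 * → r--
[0,10] -9+31=22 d=29 * → r--
[0,9] -9+24=15 d=22 * → r--
[0,8] -9+17=8 d=15 * → r--
[0,7] -9+16=7 d=14 * → r--
[0,6] -9+13=4 d=11 * → r--
[0,5] -9+9=0 d=7 * → r--

r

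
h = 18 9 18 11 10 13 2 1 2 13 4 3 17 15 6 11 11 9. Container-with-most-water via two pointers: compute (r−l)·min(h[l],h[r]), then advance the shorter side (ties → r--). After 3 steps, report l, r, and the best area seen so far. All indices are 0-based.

l=0, r=14, best area=176

[0,17] min(18,9)*17=153 best=153 * → r--
[0,16] min(18,11)*16=176 best=176 * → r--
[0,15] min(18,11)*15=165 best=176 → r--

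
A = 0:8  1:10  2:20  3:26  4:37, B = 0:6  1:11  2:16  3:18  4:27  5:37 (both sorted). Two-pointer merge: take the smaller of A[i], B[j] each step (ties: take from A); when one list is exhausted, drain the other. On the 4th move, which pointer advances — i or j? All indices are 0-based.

j

i=0 j=0: A[i]=8>B[j]=6 take 6, j++
i=0 j=1: A[i]=8<=B[j]=11 take 8, i++
i=1 j=1: A[i]=10<=B[j]=11 take 10, i++
i=2 j=1: A[i]=20>B[j]=11 take 11, j++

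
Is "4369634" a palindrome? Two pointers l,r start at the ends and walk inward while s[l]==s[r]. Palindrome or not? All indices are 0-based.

[0,6] '4'=='4' → l++,r--
[1,5] '3'=='3' → l++,r--
[2,4] '6'=='6' → l++,r--

palindrome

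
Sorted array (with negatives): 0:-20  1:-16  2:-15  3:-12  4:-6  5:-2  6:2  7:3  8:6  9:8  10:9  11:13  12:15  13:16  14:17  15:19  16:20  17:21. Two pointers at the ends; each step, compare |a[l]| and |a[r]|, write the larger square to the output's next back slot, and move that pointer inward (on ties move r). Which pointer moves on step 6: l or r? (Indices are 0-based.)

l=0 r=17: |-20|<=|21| out[17]=441, r--
l=0 r=16: |-20|<=|20| out[16]=400, r--
l=0 r=15: |-20|>|19| out[15]=400, l++
l=1 r=15: |-16|<=|19| out[14]=361, r--
l=1 r=14: |-16|<=|17| out[13]=289, r--
l=1 r=13: |-16|<=|16| out[12]=256, r--

r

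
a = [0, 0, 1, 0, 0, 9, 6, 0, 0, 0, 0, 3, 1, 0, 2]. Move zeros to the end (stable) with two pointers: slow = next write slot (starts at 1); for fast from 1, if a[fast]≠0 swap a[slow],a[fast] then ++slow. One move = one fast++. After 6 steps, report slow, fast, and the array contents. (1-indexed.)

(s=1,f=1) a[fast]=0 → fast++
(s=1,f=2) a[fast]=0 → fast++
(s=1,f=3) a[fast]=1≠0 swap→a[1]=1 → slow++,fast++
(s=2,f=4) a[fast]=0 → fast++
(s=2,f=5) a[fast]=0 → fast++
(s=2,f=6) a[fast]=9≠0 swap→a[2]=9 → slow++,fast++

slow=3, fast=7, a=[1, 9, 0, 0, 0, 0, 6, 0, 0, 0, 0, 3, 1, 0, 2]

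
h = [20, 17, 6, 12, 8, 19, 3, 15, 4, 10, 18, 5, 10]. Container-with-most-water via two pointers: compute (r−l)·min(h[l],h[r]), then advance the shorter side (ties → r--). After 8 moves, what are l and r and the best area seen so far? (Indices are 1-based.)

[1,13] min(20,10)*12=120 best=120 * → r--
[1,12] min(20,5)*11=55 best=120 → r--
[1,11] min(20,18)*10=180 best=180 * → r--
[1,10] min(20,10)*9=90 best=180 → r--
[1,9] min(20,4)*8=32 best=180 → r--
[1,8] min(20,15)*7=105 best=180 → r--
[1,7] min(20,3)*6=18 best=180 → r--
[1,6] min(20,19)*5=95 best=180 → r--

l=1, r=5, best area=180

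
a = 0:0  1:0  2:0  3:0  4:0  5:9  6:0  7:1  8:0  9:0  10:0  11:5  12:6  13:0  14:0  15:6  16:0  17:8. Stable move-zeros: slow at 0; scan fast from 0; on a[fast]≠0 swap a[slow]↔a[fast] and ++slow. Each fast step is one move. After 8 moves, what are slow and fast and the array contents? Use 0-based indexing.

slow=0 fast=0: a[fast]=0, fast++
slow=0 fast=1: a[fast]=0, fast++
slow=0 fast=2: a[fast]=0, fast++
slow=0 fast=3: a[fast]=0, fast++
slow=0 fast=4: a[fast]=0, fast++
slow=0 fast=5: a[fast]=9≠0 swap→a[0]=9, slow++,fast++
slow=1 fast=6: a[fast]=0, fast++
slow=1 fast=7: a[fast]=1≠0 swap→a[1]=1, slow++,fast++

slow=2, fast=8, a=[9, 1, 0, 0, 0, 0, 0, 0, 0, 0, 0, 5, 6, 0, 0, 6, 0, 8]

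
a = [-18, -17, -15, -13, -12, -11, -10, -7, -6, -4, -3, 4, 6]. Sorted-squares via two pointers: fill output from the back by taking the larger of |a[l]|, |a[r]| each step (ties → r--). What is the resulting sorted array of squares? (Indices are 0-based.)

[9, 16, 16, 36, 36, 49, 100, 121, 144, 169, 225, 289, 324]

l=0 r=12: |-18|>|6| out[12]=324, l++
l=1 r=12: |-17|>|6| out[11]=289, l++
l=2 r=12: |-15|>|6| out[10]=225, l++
l=3 r=12: |-13|>|6| out[9]=169, l++
l=4 r=12: |-12|>|6| out[8]=144, l++
l=5 r=12: |-11|>|6| out[7]=121, l++
l=6 r=12: |-10|>|6| out[6]=100, l++
l=7 r=12: |-7|>|6| out[5]=49, l++
l=8 r=12: |-6|<=|6| out[4]=36, r--
l=8 r=11: |-6|>|4| out[3]=36, l++
l=9 r=11: |-4|<=|4| out[2]=16, r--
l=9 r=10: |-4|>|-3| out[1]=16, l++
l=10 r=10: |-3|<=|-3| out[0]=9, r--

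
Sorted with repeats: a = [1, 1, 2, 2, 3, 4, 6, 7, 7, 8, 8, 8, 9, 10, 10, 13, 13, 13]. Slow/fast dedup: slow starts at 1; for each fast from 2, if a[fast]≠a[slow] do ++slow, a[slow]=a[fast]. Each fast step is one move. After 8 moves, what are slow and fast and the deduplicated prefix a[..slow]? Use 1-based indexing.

slow=1 fast=2: a[fast]=1=a[slow] dup, fast++
slow=1 fast=3: a[fast]=2≠a[slow]=1 write a[2]=2, slow++,fast++
slow=2 fast=4: a[fast]=2=a[slow] dup, fast++
slow=2 fast=5: a[fast]=3≠a[slow]=2 write a[3]=3, slow++,fast++
slow=3 fast=6: a[fast]=4≠a[slow]=3 write a[4]=4, slow++,fast++
slow=4 fast=7: a[fast]=6≠a[slow]=4 write a[5]=6, slow++,fast++
slow=5 fast=8: a[fast]=7≠a[slow]=6 write a[6]=7, slow++,fast++
slow=6 fast=9: a[fast]=7=a[slow] dup, fast++

slow=6, fast=10, prefix=[1, 2, 3, 4, 6, 7]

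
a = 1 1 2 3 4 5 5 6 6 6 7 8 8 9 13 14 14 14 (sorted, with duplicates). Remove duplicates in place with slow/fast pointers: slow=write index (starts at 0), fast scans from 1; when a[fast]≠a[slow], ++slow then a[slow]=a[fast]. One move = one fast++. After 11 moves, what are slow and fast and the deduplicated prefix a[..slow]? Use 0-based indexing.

slow=0 fast=1: a[fast]=1=a[slow] dup, fast++
slow=0 fast=2: a[fast]=2≠a[slow]=1 write a[1]=2, slow++,fast++
slow=1 fast=3: a[fast]=3≠a[slow]=2 write a[2]=3, slow++,fast++
slow=2 fast=4: a[fast]=4≠a[slow]=3 write a[3]=4, slow++,fast++
slow=3 fast=5: a[fast]=5≠a[slow]=4 write a[4]=5, slow++,fast++
slow=4 fast=6: a[fast]=5=a[slow] dup, fast++
slow=4 fast=7: a[fast]=6≠a[slow]=5 write a[5]=6, slow++,fast++
slow=5 fast=8: a[fast]=6=a[slow] dup, fast++
slow=5 fast=9: a[fast]=6=a[slow] dup, fast++
slow=5 fast=10: a[fast]=7≠a[slow]=6 write a[6]=7, slow++,fast++
slow=6 fast=11: a[fast]=8≠a[slow]=7 write a[7]=8, slow++,fast++

slow=7, fast=12, prefix=[1, 2, 3, 4, 5, 6, 7, 8]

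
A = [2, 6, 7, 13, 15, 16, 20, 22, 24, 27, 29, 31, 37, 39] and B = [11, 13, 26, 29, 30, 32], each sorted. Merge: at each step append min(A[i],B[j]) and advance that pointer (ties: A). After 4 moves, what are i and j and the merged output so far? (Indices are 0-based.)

i=3, j=1, merged so far=[2, 6, 7, 11]

i=0 j=0: A[i]=2<=B[j]=11 take 2, i++
i=1 j=0: A[i]=6<=B[j]=11 take 6, i++
i=2 j=0: A[i]=7<=B[j]=11 take 7, i++
i=3 j=0: A[i]=13>B[j]=11 take 11, j++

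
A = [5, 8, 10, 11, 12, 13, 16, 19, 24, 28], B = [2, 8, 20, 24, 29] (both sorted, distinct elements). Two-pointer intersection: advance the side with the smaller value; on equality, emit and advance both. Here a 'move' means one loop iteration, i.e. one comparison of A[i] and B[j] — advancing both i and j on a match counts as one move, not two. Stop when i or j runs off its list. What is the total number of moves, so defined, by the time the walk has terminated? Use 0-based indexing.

12 moves

[i=0,j=0] 5>2 → j++
[i=0,j=1] 5<8 → i++
[i=1,j=1] 8==8 emit → i++,j++
[i=2,j=2] 10<20 → i++
[i=3,j=2] 11<20 → i++
[i=4,j=2] 12<20 → i++
[i=5,j=2] 13<20 → i++
[i=6,j=2] 16<20 → i++
[i=7,j=2] 19<20 → i++
[i=8,j=2] 24>20 → j++
[i=8,j=3] 24==24 emit → i++,j++
[i=9,j=4] 28<29 → i++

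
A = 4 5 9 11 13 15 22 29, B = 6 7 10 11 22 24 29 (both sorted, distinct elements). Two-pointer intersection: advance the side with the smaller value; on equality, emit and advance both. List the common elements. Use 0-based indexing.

[i=0,j=0] 4<6 → i++
[i=1,j=0] 5<6 → i++
[i=2,j=0] 9>6 → j++
[i=2,j=1] 9>7 → j++
[i=2,j=2] 9<10 → i++
[i=3,j=2] 11>10 → j++
[i=3,j=3] 11==11 emit → i++,j++
[i=4,j=4] 13<22 → i++
[i=5,j=4] 15<22 → i++
[i=6,j=4] 22==22 emit → i++,j++
[i=7,j=5] 29>24 → j++
[i=7,j=6] 29==29 emit → i++,j++

intersection = [11, 22, 29]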